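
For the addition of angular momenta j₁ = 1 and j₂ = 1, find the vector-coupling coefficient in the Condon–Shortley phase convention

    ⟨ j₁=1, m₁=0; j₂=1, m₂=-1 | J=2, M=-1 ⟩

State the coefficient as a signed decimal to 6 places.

+0.707107

√[5·0!2!2!/5! · 1!1!0!2!1!3!] = √(2)
  +(−1)^0/∏(0,0,1,0,1,2)! = 1/2  (running 1/2)
⟨..|..⟩ = √(2)·(1/2) = +0.707107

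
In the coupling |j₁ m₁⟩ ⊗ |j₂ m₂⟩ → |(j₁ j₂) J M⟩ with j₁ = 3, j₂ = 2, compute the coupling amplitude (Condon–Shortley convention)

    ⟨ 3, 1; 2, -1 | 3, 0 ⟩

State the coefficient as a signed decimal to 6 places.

j₁+j₂−J=2  J+j₁−j₂=4  J−j₁+j₂=2  j₁+j₂+J+1=9
(j₁±m₁, j₂±m₂, J±M) = (4,2,1,3,3,3)
P² = 96/5
sum k=0..1:
  [0] +1/8 = 1/8
  [1] −1/12 = -1/12
S = 1/24
C² = P²·S² = 1/30 ; C = +0.182574

+√(1/30) = +0.182574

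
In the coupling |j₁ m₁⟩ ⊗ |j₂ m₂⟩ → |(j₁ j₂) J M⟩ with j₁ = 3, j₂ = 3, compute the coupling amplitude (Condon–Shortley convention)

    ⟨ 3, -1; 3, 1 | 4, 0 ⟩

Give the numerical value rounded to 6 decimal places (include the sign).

triangle: 2!*4!*4!/11! = 1152/39916800
(j±m)!: 2!*4!*4!*2!*4!*4! = 1327104
prefactor² = (2J+1)*Δ*N² = 663552/1925
  k=0: +1/(0!*2!*4!*4!*0!*0!) = 1/1152
  k=1: −1/(1!*1!*3!*3!*1!*1!) = -1/36
  k=2: +1/(2!*0!*2!*2!*2!*2!) = 1/32
Σ = 5/1152  ⇒  CG² = 663552/1925*5/1152² = 1/154
CG = +√(1/154) = +0.080582

+0.080582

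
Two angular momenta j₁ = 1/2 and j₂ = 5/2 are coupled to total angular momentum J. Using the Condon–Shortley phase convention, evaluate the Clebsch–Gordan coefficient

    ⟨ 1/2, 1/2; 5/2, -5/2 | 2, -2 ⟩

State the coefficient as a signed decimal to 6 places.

+0.912871  (= +√(5/6))

triangle: 1!·0!·4!/6! = 24/720
(j±m)!: 1!·0!·0!·5!·0!·4! = 2880
prefactor² = (2J+1)·Δ·N² = 480
  k=0: +1/(0!·1!·0!·0!·0!·4!) = 1/24
Σ = 1/24  ⇒  CG² = 480·1/24² = 5/6
CG = +√(5/6) = +0.912871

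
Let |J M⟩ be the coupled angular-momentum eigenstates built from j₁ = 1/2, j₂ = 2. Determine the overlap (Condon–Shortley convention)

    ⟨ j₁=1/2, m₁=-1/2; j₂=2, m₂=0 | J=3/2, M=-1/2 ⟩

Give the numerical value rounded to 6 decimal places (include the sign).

j₁+j₂−J=1  J+j₁−j₂=0  J−j₁+j₂=3  j₁+j₂+J+1=5
(j₁±m₁, j₂±m₂, J±M) = (0,1,2,2,1,2)
P² = 8/5
sum k=1..1:
  [1] −1/2 = -1/2
S = -1/2
C² = P²·S² = 2/5 ; C = -0.632456

-0.632456  (= −√(2/5))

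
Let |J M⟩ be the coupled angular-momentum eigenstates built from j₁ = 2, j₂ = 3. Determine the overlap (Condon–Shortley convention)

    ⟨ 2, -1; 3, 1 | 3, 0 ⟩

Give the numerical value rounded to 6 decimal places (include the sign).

triangle: 2!·2!·4!/9! = 96/362880
(j±m)!: 1!·3!·4!·2!·3!·3! = 10368
prefactor² = (2J+1)·Δ·N² = 96/5
  k=1: −1/(1!·1!·2!·3!·0!·1!) = -1/12
  k=2: +1/(2!·0!·1!·2!·1!·2!) = 1/8
Σ = 1/24  ⇒  CG² = 96/5·1/24² = 1/30
CG = +√(1/30) = +0.182574

+√(1/30) = +0.182574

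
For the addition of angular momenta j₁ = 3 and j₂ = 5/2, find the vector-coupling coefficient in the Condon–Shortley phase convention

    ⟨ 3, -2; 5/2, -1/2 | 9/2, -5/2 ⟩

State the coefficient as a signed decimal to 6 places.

triangle: 1!·5!·4!/11! = 2880/39916800
(j±m)!: 1!·5!·2!·3!·2!·7! = 14515200
prefactor² = (2J+1)·Δ·N² = 115200/11
  k=0: +1/(0!·1!·5!·2!·0!·2!) = 1/480
  k=1: −1/(1!·0!·4!·1!·1!·3!) = -1/144
Σ = -7/1440  ⇒  CG² = 115200/11·(-7/1440)² = 49/198
CG = −√(49/198) = -0.497468

−√(49/198) ≈ -0.497468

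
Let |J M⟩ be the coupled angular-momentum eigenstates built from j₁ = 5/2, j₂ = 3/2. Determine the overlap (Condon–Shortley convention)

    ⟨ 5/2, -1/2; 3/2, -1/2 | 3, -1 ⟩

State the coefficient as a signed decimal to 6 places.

+0.129099  (= +√(1/60))

√[7·1!4!2!/8! · 2!3!1!2!2!4!] = √(48/5)
  +(−1)^0/∏(0,1,3,1,1,1)! = 1/6  (running 1/6)
  +(−1)^1/∏(1,0,2,0,2,2)! = -1/8  (running 1/24)
⟨..|..⟩ = √(48/5)·(1/24) = +0.129099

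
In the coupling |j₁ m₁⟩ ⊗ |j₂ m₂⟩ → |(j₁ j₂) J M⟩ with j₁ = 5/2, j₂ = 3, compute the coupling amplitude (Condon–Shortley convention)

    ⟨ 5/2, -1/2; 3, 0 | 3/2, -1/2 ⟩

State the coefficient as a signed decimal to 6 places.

j₁+j₂−J=4  J+j₁−j₂=1  J−j₁+j₂=2  j₁+j₂+J+1=8
(j₁±m₁, j₂±m₂, J±M) = (2,3,3,3,1,2)
P² = 144/35
sum k=2..3:
  [2] +1/4 = 1/4
  [3] −1/12 = -1/12
S = 1/6
C² = P²·S² = 4/35 ; C = +0.338062

+√(4/35) ≈ +0.338062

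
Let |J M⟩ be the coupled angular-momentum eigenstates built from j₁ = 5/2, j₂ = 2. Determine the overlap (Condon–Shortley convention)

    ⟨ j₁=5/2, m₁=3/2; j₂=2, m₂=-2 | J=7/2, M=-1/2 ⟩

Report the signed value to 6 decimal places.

j₁+j₂−J=1  J+j₁−j₂=4  J−j₁+j₂=3  j₁+j₂+J+1=9
(j₁±m₁, j₂±m₂, J±M) = (4,1,0,4,3,4)
P² = 9216/35
sum k=0..0:
  [0] +1/36 = 1/36
S = 1/36
C² = P²·S² = 64/315 ; C = +0.450749

+0.450749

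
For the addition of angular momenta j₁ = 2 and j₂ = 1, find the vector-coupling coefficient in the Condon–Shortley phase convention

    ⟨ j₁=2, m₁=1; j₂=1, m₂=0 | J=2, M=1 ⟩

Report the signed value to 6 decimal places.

triangle: 1!×3!×1!/6! = 6/720
(j±m)!: 3!×1!×1!×1!×3!×1! = 36
prefactor² = (2J+1)×Δ×N² = 3/2
  k=0: +1/(0!×1!×1!×1!×2!×0!) = 1/2
  k=1: −1/(1!×0!×0!×0!×3!×1!) = -1/6
Σ = 1/3  ⇒  CG² = 3/2×1/3² = 1/6
CG = +√(1/6) = +0.408248

+0.408248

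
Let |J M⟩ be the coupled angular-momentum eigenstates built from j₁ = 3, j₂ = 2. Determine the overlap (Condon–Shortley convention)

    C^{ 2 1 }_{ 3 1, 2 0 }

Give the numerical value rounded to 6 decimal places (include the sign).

triangle: 3!·3!·1!/8! = 36/40320
(j±m)!: 4!·2!·2!·2!·3!·1! = 1152
prefactor² = (2J+1)·Δ·N² = 36/7
  k=1: −1/(1!·2!·1!·1!·2!·0!) = -1/4
  k=2: +1/(2!·1!·0!·0!·3!·1!) = 1/12
Σ = -1/6  ⇒  CG² = 36/7·(-1/6)² = 1/7
CG = −√(1/7) = -0.377964

−√(1/7) ≈ -0.377964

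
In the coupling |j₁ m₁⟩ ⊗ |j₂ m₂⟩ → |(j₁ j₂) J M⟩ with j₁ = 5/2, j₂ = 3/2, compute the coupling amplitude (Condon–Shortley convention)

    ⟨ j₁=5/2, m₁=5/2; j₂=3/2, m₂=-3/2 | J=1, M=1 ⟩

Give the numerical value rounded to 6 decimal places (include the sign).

+√(1/2) = +0.707107

triangle: 3!·2!·0!/6! = 12/720
(j±m)!: 5!·0!·0!·3!·2!·0! = 1440
prefactor² = (2J+1)·Δ·N² = 72
  k=0: +1/(0!·3!·0!·0!·2!·0!) = 1/12
Σ = 1/12  ⇒  CG² = 72·1/12² = 1/2
CG = +√(1/2) = +0.707107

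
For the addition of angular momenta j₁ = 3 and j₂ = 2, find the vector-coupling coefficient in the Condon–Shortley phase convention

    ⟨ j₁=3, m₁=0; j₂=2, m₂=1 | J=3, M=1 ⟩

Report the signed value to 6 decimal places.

j₁+j₂−J=2  J+j₁−j₂=4  J−j₁+j₂=2  j₁+j₂+J+1=9
(j₁±m₁, j₂±m₂, J±M) = (3,3,3,1,4,2)
P² = 96/5
sum k=1..2:
  [1] −1/8 = -1/8
  [2] +1/12 = 1/12
S = -1/24
C² = P²·S² = 1/30 ; C = -0.182574

−√(1/30) ≈ -0.182574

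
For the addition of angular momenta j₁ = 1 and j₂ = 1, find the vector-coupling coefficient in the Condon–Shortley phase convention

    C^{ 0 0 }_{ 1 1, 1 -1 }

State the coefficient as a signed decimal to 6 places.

+√(1/3) ≈ +0.577350

√[1·2!0!0!/3! · 2!0!0!2!0!0!] = √(4/3)
  +(−1)^0/∏(0,2,0,0,0,0)! = 1/2  (running 1/2)
⟨..|..⟩ = √(4/3)·(1/2) = +0.577350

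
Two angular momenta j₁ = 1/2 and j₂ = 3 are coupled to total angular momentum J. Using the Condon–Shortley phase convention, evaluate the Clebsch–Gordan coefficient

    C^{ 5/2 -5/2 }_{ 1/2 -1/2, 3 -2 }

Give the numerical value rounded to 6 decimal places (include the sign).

−√(1/7) = -0.377964

triangle: 1!×0!×5!/7! = 120/5040
(j±m)!: 0!×1!×1!×5!×0!×5! = 14400
prefactor² = (2J+1)×Δ×N² = 14400/7
  k=1: −1/(1!×0!×0!×0!×0!×5!) = -1/120
Σ = -1/120  ⇒  CG² = 14400/7×(-1/120)² = 1/7
CG = −√(1/7) = -0.377964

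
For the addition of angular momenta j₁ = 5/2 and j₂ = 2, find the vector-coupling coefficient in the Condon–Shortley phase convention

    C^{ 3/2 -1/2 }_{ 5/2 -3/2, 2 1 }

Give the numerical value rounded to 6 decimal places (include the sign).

j₁+j₂−J=3  J+j₁−j₂=2  J−j₁+j₂=1  j₁+j₂+J+1=7
(j₁±m₁, j₂±m₂, J±M) = (1,4,3,1,1,2)
P² = 96/35
sum k=2..3:
  [2] +1/4 = 1/4
  [3] −1/6 = -1/6
S = 1/12
C² = P²·S² = 2/105 ; C = +0.138013

+0.138013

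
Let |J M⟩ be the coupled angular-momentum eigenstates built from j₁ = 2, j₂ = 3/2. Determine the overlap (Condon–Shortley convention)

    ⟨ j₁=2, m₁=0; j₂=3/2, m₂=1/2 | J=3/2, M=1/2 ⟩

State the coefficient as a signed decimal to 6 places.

j₁+j₂−J=2  J+j₁−j₂=2  J−j₁+j₂=1  j₁+j₂+J+1=6
(j₁±m₁, j₂±m₂, J±M) = (2,2,2,1,2,1)
P² = 16/45
sum k=1..2:
  [1] −1/1 = -1
  [2] +1/4 = 1/4
S = -3/4
C² = P²·S² = 1/5 ; C = -0.447214

−√(1/5) = -0.447214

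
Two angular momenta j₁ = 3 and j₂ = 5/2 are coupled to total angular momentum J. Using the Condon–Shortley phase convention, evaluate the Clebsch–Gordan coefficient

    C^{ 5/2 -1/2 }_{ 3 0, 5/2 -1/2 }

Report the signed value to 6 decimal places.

triangle: 3!*3!*2!/9! = 72/362880
(j±m)!: 3!*3!*2!*3!*2!*3! = 5184
prefactor² = (2J+1)*Δ*N² = 216/35
  k=0: +1/(0!*3!*3!*2!*0!*0!) = 1/72
  k=1: −1/(1!*2!*2!*1!*1!*1!) = -1/4
  k=2: +1/(2!*1!*1!*0!*2!*2!) = 1/8
Σ = -1/9  ⇒  CG² = 216/35*(-1/9)² = 8/105
CG = −√(8/105) = -0.276026

−√(8/105) ≈ -0.276026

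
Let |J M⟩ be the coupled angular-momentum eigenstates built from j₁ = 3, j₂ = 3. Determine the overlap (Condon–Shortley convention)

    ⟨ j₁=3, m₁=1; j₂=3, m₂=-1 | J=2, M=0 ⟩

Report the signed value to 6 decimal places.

-0.327327

j₁+j₂−J=4  J+j₁−j₂=2  J−j₁+j₂=2  j₁+j₂+J+1=9
(j₁±m₁, j₂±m₂, J±M) = (4,2,2,4,2,2)
P² = 256/21
sum k=0..2:
  [0] +1/96 = 1/96
  [1] −1/6 = -1/6
  [2] +1/16 = 1/16
S = -3/32
C² = P²·S² = 3/28 ; C = -0.327327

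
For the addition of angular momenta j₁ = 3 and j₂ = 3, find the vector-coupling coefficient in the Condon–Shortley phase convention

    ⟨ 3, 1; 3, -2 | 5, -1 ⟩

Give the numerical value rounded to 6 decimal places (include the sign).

+0.566947  (= +√(9/28))

√[11·1!5!5!/12! · 4!2!1!5!4!6!] = √(230400/7)
  +(−1)^0/∏(0,1,2,1,3,4)! = 1/288  (running 1/288)
  +(−1)^1/∏(1,0,1,0,4,5)! = -1/2880  (running 1/320)
⟨..|..⟩ = √(230400/7)·(1/320) = +0.566947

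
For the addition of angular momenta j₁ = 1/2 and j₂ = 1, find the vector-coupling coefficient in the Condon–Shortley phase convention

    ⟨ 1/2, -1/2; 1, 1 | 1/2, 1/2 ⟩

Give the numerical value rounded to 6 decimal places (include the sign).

−√(2/3) ≈ -0.816497

√[2·1!0!1!/3! · 0!1!2!0!1!0!] = √(2/3)
  +(−1)^1/∏(1,0,0,1,0,0)! = -1  (running -1)
⟨..|..⟩ = √(2/3)·(-1) = -0.816497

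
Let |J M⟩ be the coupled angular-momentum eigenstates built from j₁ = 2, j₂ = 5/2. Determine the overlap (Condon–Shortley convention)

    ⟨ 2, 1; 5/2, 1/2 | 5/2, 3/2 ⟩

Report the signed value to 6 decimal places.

√[6·2!2!3!/8! · 3!1!3!2!4!1!] = √(216/35)
  +(−1)^0/∏(0,2,1,3,1,0)! = 1/12  (running 1/12)
  +(−1)^1/∏(1,1,0,2,2,1)! = -1/4  (running -1/6)
⟨..|..⟩ = √(216/35)·(-1/6) = -0.414039

−√(6/35) ≈ -0.414039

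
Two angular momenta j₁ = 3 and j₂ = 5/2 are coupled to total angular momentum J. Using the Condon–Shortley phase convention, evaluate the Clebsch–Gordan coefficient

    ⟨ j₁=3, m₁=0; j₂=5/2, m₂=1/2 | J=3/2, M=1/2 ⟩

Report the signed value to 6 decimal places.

√[4·4!2!1!/8! · 3!3!3!2!2!1!] = √(144/35)
  +(−1)^2/∏(2,2,1,1,1,0)! = 1/4  (running 1/4)
  +(−1)^3/∏(3,1,0,0,2,1)! = -1/12  (running 1/6)
⟨..|..⟩ = √(144/35)·(1/6) = +0.338062

+0.338062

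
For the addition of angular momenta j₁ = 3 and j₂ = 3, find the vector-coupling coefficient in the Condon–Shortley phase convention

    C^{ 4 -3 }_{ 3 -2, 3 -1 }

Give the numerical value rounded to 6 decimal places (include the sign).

triangle: 2!·4!·4!/11! = 1152/39916800
(j±m)!: 1!·5!·2!·4!·1!·7! = 29030400
prefactor² = (2J+1)·Δ·N² = 82944/11
  k=1: −1/(1!·1!·4!·1!·0!·3!) = -1/144
  k=2: +1/(2!·0!·3!·0!·1!·4!) = 1/288
Σ = -1/288  ⇒  CG² = 82944/11·(-1/288)² = 1/11
CG = −√(1/11) = -0.301511

-0.301511  (= −√(1/11))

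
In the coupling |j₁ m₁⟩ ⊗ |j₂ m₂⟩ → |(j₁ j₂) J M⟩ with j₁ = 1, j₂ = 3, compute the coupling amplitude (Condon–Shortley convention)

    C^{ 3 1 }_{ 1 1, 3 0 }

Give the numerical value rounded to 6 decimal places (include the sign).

+√(1/2) = +0.707107

triangle: 1!·1!·5!/8! = 120/40320
(j±m)!: 2!·0!·3!·3!·4!·2! = 3456
prefactor² = (2J+1)·Δ·N² = 72
  k=0: +1/(0!·1!·0!·3!·1!·2!) = 1/12
Σ = 1/12  ⇒  CG² = 72·1/12² = 1/2
CG = +√(1/2) = +0.707107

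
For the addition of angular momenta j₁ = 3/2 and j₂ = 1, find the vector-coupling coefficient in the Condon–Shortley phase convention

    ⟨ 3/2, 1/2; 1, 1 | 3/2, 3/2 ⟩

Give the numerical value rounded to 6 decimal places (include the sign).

-0.632456  (= −√(2/5))

j₁+j₂−J=1  J+j₁−j₂=2  J−j₁+j₂=1  j₁+j₂+J+1=5
(j₁±m₁, j₂±m₂, J±M) = (2,1,2,0,3,0)
P² = 8/5
sum k=1..1:
  [1] −1/2 = -1/2
S = -1/2
C² = P²·S² = 2/5 ; C = -0.632456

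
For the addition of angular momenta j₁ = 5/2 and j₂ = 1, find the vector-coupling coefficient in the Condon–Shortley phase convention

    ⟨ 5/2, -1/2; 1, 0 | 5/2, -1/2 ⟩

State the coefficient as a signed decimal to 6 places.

j₁+j₂−J=1  J+j₁−j₂=4  J−j₁+j₂=1  j₁+j₂+J+1=7
(j₁±m₁, j₂±m₂, J±M) = (2,3,1,1,2,3)
P² = 144/35
sum k=0..1:
  [0] +1/6 = 1/6
  [1] −1/4 = -1/4
S = -1/12
C² = P²·S² = 1/35 ; C = -0.169031

−√(1/35) = -0.169031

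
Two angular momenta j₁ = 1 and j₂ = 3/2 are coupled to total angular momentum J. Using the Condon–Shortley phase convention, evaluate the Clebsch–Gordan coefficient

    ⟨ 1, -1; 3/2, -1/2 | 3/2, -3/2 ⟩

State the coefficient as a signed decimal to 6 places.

j₁+j₂−J=1  J+j₁−j₂=1  J−j₁+j₂=2  j₁+j₂+J+1=5
(j₁±m₁, j₂±m₂, J±M) = (0,2,1,2,0,3)
P² = 8/5
sum k=1..1:
  [1] −1/2 = -1/2
S = -1/2
C² = P²·S² = 2/5 ; C = -0.632456

−√(2/5) = -0.632456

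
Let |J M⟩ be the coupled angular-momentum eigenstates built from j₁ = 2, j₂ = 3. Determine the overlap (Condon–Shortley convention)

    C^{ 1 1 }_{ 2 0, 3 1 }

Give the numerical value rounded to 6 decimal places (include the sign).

j₁+j₂−J=4  J+j₁−j₂=0  J−j₁+j₂=2  j₁+j₂+J+1=7
(j₁±m₁, j₂±m₂, J±M) = (2,2,4,2,2,0)
P² = 384/35
sum k=2..2:
  [2] +1/8 = 1/8
S = 1/8
C² = P²·S² = 6/35 ; C = +0.414039

+√(6/35) ≈ +0.414039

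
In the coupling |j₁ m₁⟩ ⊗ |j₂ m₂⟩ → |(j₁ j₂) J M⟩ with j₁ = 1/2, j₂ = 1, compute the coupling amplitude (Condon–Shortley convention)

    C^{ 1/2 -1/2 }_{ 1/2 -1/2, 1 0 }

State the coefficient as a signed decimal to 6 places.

j₁+j₂−J=1  J+j₁−j₂=0  J−j₁+j₂=1  j₁+j₂+J+1=3
(j₁±m₁, j₂±m₂, J±M) = (0,1,1,1,0,1)
P² = 1/3
sum k=1..1:
  [1] −1/1 = -1
S = -1
C² = P²·S² = 1/3 ; C = -0.577350

-0.577350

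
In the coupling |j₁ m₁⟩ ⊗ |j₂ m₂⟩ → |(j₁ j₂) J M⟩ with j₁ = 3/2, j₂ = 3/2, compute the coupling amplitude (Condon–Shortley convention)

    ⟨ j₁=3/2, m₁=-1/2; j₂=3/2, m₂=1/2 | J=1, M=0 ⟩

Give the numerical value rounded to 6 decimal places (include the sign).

-0.223607

j₁+j₂−J=2  J+j₁−j₂=1  J−j₁+j₂=1  j₁+j₂+J+1=5
(j₁±m₁, j₂±m₂, J±M) = (1,2,2,1,1,1)
P² = 1/5
sum k=1..2:
  [1] −1/1 = -1
  [2] +1/2 = 1/2
S = -1/2
C² = P²·S² = 1/20 ; C = -0.223607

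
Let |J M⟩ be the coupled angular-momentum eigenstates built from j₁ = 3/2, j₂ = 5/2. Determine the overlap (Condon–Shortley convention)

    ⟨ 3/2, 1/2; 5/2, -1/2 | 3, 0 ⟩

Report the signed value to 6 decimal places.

+√(1/5) ≈ +0.447214

√[7·1!2!4!/8! · 2!1!2!3!3!3!] = √(36/5)
  +(−1)^0/∏(0,1,1,2,1,2)! = 1/4  (running 1/4)
  +(−1)^1/∏(1,0,0,1,2,3)! = -1/12  (running 1/6)
⟨..|..⟩ = √(36/5)·(1/6) = +0.447214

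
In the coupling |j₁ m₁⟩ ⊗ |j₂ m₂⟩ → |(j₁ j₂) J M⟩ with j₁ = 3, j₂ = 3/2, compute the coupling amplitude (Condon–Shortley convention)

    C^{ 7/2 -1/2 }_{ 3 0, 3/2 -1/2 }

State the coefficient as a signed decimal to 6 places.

√[8·1!5!2!/9! · 3!3!1!2!3!4!] = √(384/7)
  +(−1)^0/∏(0,1,3,1,2,1)! = 1/12  (running 1/12)
  +(−1)^1/∏(1,0,2,0,3,2)! = -1/24  (running 1/24)
⟨..|..⟩ = √(384/7)·(1/24) = +0.308607

+√(2/21) = +0.308607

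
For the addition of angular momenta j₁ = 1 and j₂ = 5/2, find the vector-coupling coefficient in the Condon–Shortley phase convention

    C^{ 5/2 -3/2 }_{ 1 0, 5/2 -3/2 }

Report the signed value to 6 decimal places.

triangle: 1!·1!·4!/7! = 24/5040
(j±m)!: 1!·1!·1!·4!·1!·4! = 576
prefactor² = (2J+1)·Δ·N² = 576/35
  k=0: +1/(0!·1!·1!·1!·0!·3!) = 1/6
  k=1: −1/(1!·0!·0!·0!·1!·4!) = -1/24
Σ = 1/8  ⇒  CG² = 576/35·1/8² = 9/35
CG = +√(9/35) = +0.507093

+√(9/35) = +0.507093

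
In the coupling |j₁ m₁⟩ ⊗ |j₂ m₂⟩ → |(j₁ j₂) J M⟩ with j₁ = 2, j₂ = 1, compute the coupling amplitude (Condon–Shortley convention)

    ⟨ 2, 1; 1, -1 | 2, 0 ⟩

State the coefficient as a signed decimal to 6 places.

+0.707107  (= +√(1/2))

j₁+j₂−J=1  J+j₁−j₂=3  J−j₁+j₂=1  j₁+j₂+J+1=6
(j₁±m₁, j₂±m₂, J±M) = (3,1,0,2,2,2)
P² = 2
sum k=0..0:
  [0] +1/2 = 1/2
S = 1/2
C² = P²·S² = 1/2 ; C = +0.707107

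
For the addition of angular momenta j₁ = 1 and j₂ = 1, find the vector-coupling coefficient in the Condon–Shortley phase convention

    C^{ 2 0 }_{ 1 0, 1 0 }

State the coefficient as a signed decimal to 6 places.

+0.816497  (= +√(2/3))

j₁+j₂−J=0  J+j₁−j₂=2  J−j₁+j₂=2  j₁+j₂+J+1=5
(j₁±m₁, j₂±m₂, J±M) = (1,1,1,1,2,2)
P² = 2/3
sum k=0..0:
  [0] +1/1 = 1
S = 1
C² = P²·S² = 2/3 ; C = +0.816497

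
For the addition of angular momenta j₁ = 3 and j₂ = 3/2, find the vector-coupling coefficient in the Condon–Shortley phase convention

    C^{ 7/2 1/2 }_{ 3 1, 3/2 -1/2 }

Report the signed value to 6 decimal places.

j₁+j₂−J=1  J+j₁−j₂=5  J−j₁+j₂=2  j₁+j₂+J+1=9
(j₁±m₁, j₂±m₂, J±M) = (4,2,1,2,4,3)
P² = 512/7
sum k=0..1:
  [0] +1/12 = 1/12
  [1] −1/48 = -1/48
S = 1/16
C² = P²·S² = 2/7 ; C = +0.534522

+√(2/7) ≈ +0.534522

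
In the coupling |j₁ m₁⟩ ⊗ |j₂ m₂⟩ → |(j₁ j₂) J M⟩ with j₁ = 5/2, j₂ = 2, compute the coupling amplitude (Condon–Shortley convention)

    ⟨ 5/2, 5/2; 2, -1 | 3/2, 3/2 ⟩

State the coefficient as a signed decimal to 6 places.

+0.534522

triangle: 3!*2!*1!/7! = 12/5040
(j±m)!: 5!*0!*1!*3!*3!*0! = 4320
prefactor² = (2J+1)*Δ*N² = 288/7
  k=0: +1/(0!*3!*0!*1!*2!*0!) = 1/12
Σ = 1/12  ⇒  CG² = 288/7*1/12² = 2/7
CG = +√(2/7) = +0.534522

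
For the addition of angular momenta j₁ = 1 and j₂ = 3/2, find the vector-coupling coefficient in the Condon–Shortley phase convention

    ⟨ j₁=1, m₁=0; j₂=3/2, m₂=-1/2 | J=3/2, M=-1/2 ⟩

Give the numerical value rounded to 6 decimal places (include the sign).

j₁+j₂−J=1  J+j₁−j₂=1  J−j₁+j₂=2  j₁+j₂+J+1=5
(j₁±m₁, j₂±m₂, J±M) = (1,1,1,2,1,2)
P² = 4/15
sum k=0..1:
  [0] +1/1 = 1
  [1] −1/2 = -1/2
S = 1/2
C² = P²·S² = 1/15 ; C = +0.258199

+√(1/15) = +0.258199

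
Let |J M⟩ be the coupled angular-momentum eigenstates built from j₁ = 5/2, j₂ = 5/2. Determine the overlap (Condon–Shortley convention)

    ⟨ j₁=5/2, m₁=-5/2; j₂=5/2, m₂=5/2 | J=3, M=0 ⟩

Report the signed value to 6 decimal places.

+0.372678  (= +√(5/36))

j₁+j₂−J=2  J+j₁−j₂=3  J−j₁+j₂=3  j₁+j₂+J+1=9
(j₁±m₁, j₂±m₂, J±M) = (0,5,5,0,3,3)
P² = 720
sum k=2..2:
  [2] +1/72 = 1/72
S = 1/72
C² = P²·S² = 5/36 ; C = +0.372678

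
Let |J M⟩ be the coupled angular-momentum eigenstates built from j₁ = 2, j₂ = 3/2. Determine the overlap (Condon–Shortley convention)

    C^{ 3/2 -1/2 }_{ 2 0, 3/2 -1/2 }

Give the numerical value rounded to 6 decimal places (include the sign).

-0.447214  (= −√(1/5))

triangle: 2!×2!×1!/6! = 4/720
(j±m)!: 2!×2!×1!×2!×1!×2! = 16
prefactor² = (2J+1)×Δ×N² = 16/45
  k=0: +1/(0!×2!×2!×1!×0!×0!) = 1/4
  k=1: −1/(1!×1!×1!×0!×1!×1!) = -1
Σ = -3/4  ⇒  CG² = 16/45×(-3/4)² = 1/5
CG = −√(1/5) = -0.447214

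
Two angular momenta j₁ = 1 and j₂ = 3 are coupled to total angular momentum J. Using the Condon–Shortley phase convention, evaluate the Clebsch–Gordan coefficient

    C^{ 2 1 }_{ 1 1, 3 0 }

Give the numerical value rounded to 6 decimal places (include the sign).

triangle: 2!·0!·4!/7! = 48/5040
(j±m)!: 2!·0!·3!·3!·3!·1! = 432
prefactor² = (2J+1)·Δ·N² = 144/7
  k=0: +1/(0!·2!·0!·3!·0!·1!) = 1/12
Σ = 1/12  ⇒  CG² = 144/7·1/12² = 1/7
CG = +√(1/7) = +0.377964

+0.377964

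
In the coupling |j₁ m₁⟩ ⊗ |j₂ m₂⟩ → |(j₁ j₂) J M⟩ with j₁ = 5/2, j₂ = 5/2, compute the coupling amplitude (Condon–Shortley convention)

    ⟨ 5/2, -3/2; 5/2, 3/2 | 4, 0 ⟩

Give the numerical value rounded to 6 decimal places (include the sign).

−√(9/28) ≈ -0.566947

√[9·1!4!4!/10! · 1!4!4!1!4!4!] = √(82944/175)
  +(−1)^0/∏(0,1,4,4,0,0)! = 1/576  (running 1/576)
  +(−1)^1/∏(1,0,3,3,1,1)! = -1/36  (running -5/192)
⟨..|..⟩ = √(82944/175)·(-5/192) = -0.566947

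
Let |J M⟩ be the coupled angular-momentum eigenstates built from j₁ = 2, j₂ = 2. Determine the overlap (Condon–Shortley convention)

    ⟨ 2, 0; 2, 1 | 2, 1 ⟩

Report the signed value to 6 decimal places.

triangle: 2!·2!·2!/7! = 8/5040
(j±m)!: 2!·2!·3!·1!·3!·1! = 144
prefactor² = (2J+1)·Δ·N² = 8/7
  k=1: −1/(1!·1!·1!·2!·1!·0!) = -1/2
  k=2: +1/(2!·0!·0!·1!·2!·1!) = 1/4
Σ = -1/4  ⇒  CG² = 8/7·(-1/4)² = 1/14
CG = −√(1/14) = -0.267261

−√(1/14) = -0.267261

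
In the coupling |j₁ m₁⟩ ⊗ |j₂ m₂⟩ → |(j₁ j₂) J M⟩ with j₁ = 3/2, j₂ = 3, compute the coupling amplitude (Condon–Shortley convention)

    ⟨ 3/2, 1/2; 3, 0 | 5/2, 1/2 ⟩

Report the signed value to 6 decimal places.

j₁+j₂−J=2  J+j₁−j₂=1  J−j₁+j₂=4  j₁+j₂+J+1=8
(j₁±m₁, j₂±m₂, J±M) = (2,1,3,3,3,2)
P² = 216/35
sum k=0..1:
  [0] +1/12 = 1/12
  [1] −1/4 = -1/4
S = -1/6
C² = P²·S² = 6/35 ; C = -0.414039

−√(6/35) ≈ -0.414039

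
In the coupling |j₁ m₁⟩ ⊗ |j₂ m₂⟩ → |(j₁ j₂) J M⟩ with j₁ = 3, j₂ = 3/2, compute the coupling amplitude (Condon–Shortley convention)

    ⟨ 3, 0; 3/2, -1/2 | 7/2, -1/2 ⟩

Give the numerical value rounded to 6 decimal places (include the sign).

√[8·1!5!2!/9! · 3!3!1!2!3!4!] = √(384/7)
  +(−1)^0/∏(0,1,3,1,2,1)! = 1/12  (running 1/12)
  +(−1)^1/∏(1,0,2,0,3,2)! = -1/24  (running 1/24)
⟨..|..⟩ = √(384/7)·(1/24) = +0.308607

+0.308607  (= +√(2/21))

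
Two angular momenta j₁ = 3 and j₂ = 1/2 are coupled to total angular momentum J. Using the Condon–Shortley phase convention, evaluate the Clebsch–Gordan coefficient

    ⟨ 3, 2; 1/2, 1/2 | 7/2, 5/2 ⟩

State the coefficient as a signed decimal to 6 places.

√[8·0!6!1!/8! · 5!1!1!0!6!1!] = √(86400/7)
  +(−1)^0/∏(0,0,1,1,5,0)! = 1/120  (running 1/120)
⟨..|..⟩ = √(86400/7)·(1/120) = +0.925820

+√(6/7) = +0.925820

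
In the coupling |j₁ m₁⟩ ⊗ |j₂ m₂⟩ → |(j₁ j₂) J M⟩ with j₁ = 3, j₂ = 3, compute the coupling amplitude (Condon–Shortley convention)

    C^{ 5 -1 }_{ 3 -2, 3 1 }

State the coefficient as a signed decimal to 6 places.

j₁+j₂−J=1  J+j₁−j₂=5  J−j₁+j₂=5  j₁+j₂+J+1=12
(j₁±m₁, j₂±m₂, J±M) = (1,5,4,2,4,6)
P² = 230400/7
sum k=0..1:
  [0] +1/2880 = 1/2880
  [1] −1/288 = -1/288
S = -1/320
C² = P²·S² = 9/28 ; C = -0.566947

−√(9/28) ≈ -0.566947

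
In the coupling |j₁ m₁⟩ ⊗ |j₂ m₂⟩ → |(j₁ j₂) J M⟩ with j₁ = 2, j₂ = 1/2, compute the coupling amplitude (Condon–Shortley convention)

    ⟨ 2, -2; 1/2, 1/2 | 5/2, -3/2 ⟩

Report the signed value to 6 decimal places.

triangle: 0!*4!*1!/6! = 24/720
(j±m)!: 0!*4!*1!*0!*1!*4! = 576
prefactor² = (2J+1)*Δ*N² = 576/5
  k=0: +1/(0!*0!*4!*1!*0!*0!) = 1/24
Σ = 1/24  ⇒  CG² = 576/5*1/24² = 1/5
CG = +√(1/5) = +0.447214

+0.447214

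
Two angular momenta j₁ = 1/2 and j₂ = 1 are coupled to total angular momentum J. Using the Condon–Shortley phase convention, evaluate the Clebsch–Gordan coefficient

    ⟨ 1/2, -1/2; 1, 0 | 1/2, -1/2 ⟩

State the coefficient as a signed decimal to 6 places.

j₁+j₂−J=1  J+j₁−j₂=0  J−j₁+j₂=1  j₁+j₂+J+1=3
(j₁±m₁, j₂±m₂, J±M) = (0,1,1,1,0,1)
P² = 1/3
sum k=1..1:
  [1] −1/1 = -1
S = -1
C² = P²·S² = 1/3 ; C = -0.577350

−√(1/3) = -0.577350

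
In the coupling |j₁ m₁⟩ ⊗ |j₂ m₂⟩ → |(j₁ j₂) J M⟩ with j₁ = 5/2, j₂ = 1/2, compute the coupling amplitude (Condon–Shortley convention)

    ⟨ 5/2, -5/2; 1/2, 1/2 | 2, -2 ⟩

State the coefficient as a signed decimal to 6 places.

j₁+j₂−J=1  J+j₁−j₂=4  J−j₁+j₂=0  j₁+j₂+J+1=6
(j₁±m₁, j₂±m₂, J±M) = (0,5,1,0,0,4)
P² = 480
sum k=1..1:
  [1] −1/24 = -1/24
S = -1/24
C² = P²·S² = 5/6 ; C = -0.912871

-0.912871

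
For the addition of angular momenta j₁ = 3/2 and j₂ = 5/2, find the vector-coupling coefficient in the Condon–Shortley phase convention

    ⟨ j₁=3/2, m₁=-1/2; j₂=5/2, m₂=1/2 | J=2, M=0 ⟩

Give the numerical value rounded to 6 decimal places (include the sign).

−√(1/14) = -0.267261

j₁+j₂−J=2  J+j₁−j₂=1  J−j₁+j₂=3  j₁+j₂+J+1=7
(j₁±m₁, j₂±m₂, J±M) = (1,2,3,2,2,2)
P² = 8/7
sum k=1..2:
  [1] −1/2 = -1/2
  [2] +1/4 = 1/4
S = -1/4
C² = P²·S² = 1/14 ; C = -0.267261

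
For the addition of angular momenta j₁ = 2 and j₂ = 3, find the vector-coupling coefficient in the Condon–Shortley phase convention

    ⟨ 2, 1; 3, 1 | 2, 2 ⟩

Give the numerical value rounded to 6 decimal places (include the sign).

triangle: 3!×1!×3!/8! = 36/40320
(j±m)!: 3!×1!×4!×2!×4!×0! = 6912
prefactor² = (2J+1)×Δ×N² = 216/7
  k=1: −1/(1!×2!×0!×3!×1!×0!) = -1/12
Σ = -1/12  ⇒  CG² = 216/7×(-1/12)² = 3/14
CG = −√(3/14) = -0.462910

-0.462910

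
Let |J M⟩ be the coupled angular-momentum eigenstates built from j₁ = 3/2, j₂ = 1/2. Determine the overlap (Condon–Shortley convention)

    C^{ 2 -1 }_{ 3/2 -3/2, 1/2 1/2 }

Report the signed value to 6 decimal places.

√[5·0!3!1!/5! · 0!3!1!0!1!3!] = √(9)
  +(−1)^0/∏(0,0,3,1,0,0)! = 1/6  (running 1/6)
⟨..|..⟩ = √(9)·(1/6) = +0.500000

+0.500000  (= +√(1/4))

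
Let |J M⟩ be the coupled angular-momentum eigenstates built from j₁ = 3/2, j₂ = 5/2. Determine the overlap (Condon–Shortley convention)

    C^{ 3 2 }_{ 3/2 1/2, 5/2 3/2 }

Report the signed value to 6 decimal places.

-0.288675  (= −√(1/12))

j₁+j₂−J=1  J+j₁−j₂=2  J−j₁+j₂=4  j₁+j₂+J+1=8
(j₁±m₁, j₂±m₂, J±M) = (2,1,4,1,5,1)
P² = 48
sum k=0..1:
  [0] +1/24 = 1/24
  [1] −1/12 = -1/12
S = -1/24
C² = P²·S² = 1/12 ; C = -0.288675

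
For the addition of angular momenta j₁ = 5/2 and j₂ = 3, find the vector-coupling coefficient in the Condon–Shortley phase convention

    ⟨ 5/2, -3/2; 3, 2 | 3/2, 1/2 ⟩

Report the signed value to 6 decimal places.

-0.218218

√[4·4!1!2!/8! · 1!4!5!1!2!1!] = √(192/7)
  +(−1)^3/∏(3,1,1,2,0,0)! = -1/12  (running -1/12)
  +(−1)^4/∏(4,0,0,1,1,1)! = 1/24  (running -1/24)
⟨..|..⟩ = √(192/7)·(-1/24) = -0.218218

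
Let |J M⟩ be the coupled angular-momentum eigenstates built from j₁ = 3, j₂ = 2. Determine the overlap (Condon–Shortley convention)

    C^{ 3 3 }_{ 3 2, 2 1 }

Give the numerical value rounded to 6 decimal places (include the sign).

-0.645497

√[7·2!4!2!/9! · 5!1!3!1!6!0!] = √(960)
  +(−1)^1/∏(1,1,0,2,4,0)! = -1/48  (running -1/48)
⟨..|..⟩ = √(960)·(-1/48) = -0.645497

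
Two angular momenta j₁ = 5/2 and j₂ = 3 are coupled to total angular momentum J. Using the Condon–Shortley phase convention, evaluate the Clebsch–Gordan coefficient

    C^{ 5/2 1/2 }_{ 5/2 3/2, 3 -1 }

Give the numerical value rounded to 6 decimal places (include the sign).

-0.169031  (= −√(1/35))

√[6·3!2!3!/9! · 4!1!2!4!3!2!] = √(576/35)
  +(−1)^0/∏(0,3,1,2,1,1)! = 1/12  (running 1/12)
  +(−1)^1/∏(1,2,0,1,2,2)! = -1/8  (running -1/24)
⟨..|..⟩ = √(576/35)·(-1/24) = -0.169031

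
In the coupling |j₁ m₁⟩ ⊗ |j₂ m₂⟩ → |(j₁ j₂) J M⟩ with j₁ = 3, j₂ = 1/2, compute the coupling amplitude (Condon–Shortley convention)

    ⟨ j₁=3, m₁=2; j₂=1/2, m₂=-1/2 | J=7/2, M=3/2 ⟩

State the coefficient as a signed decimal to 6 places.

triangle: 0!×6!×1!/8! = 720/40320
(j±m)!: 5!×1!×0!×1!×5!×2! = 28800
prefactor² = (2J+1)×Δ×N² = 28800/7
  k=0: +1/(0!×0!×1!×0!×5!×1!) = 1/120
Σ = 1/120  ⇒  CG² = 28800/7×1/120² = 2/7
CG = +√(2/7) = +0.534522

+0.534522  (= +√(2/7))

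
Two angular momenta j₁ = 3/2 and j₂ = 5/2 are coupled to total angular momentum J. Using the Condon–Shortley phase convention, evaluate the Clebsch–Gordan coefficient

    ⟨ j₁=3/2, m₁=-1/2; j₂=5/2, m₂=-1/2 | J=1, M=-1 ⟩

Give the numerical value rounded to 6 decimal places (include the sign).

+0.387298  (= +√(3/20))

√[3·3!0!2!/6! · 1!2!2!3!0!2!] = √(12/5)
  +(−1)^2/∏(2,1,0,0,0,2)! = 1/4  (running 1/4)
⟨..|..⟩ = √(12/5)·(1/4) = +0.387298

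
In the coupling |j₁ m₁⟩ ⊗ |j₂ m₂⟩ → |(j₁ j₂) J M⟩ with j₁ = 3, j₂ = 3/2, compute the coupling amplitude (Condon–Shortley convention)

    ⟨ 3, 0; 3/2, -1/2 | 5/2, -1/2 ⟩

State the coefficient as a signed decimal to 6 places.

−√(6/35) ≈ -0.414039

√[6·2!4!1!/8! · 3!3!1!2!2!3!] = √(216/35)
  +(−1)^0/∏(0,2,3,1,1,0)! = 1/12  (running 1/12)
  +(−1)^1/∏(1,1,2,0,2,1)! = -1/4  (running -1/6)
⟨..|..⟩ = √(216/35)·(-1/6) = -0.414039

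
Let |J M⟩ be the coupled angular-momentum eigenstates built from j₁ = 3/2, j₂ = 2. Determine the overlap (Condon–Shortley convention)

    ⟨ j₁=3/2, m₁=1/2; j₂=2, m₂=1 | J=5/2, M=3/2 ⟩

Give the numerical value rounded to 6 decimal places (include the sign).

-0.169031

triangle: 1!·2!·3!/7! = 12/5040
(j±m)!: 2!·1!·3!·1!·4!·1! = 288
prefactor² = (2J+1)·Δ·N² = 144/35
  k=0: +1/(0!·1!·1!·3!·1!·0!) = 1/6
  k=1: −1/(1!·0!·0!·2!·2!·1!) = -1/4
Σ = -1/12  ⇒  CG² = 144/35·(-1/12)² = 1/35
CG = −√(1/35) = -0.169031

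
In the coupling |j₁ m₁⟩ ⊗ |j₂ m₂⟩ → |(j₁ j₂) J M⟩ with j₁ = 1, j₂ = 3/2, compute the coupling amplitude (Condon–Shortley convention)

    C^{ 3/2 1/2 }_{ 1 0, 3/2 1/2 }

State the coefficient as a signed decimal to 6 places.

-0.258199  (= −√(1/15))

j₁+j₂−J=1  J+j₁−j₂=1  J−j₁+j₂=2  j₁+j₂+J+1=5
(j₁±m₁, j₂±m₂, J±M) = (1,1,2,1,2,1)
P² = 4/15
sum k=0..1:
  [0] +1/2 = 1/2
  [1] −1/1 = -1
S = -1/2
C² = P²·S² = 1/15 ; C = -0.258199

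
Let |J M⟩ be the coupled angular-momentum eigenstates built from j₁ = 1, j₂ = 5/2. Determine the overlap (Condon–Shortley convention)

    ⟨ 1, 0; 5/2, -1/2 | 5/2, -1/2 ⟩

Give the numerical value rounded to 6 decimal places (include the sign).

+√(1/35) = +0.169031

triangle: 1!×1!×4!/7! = 24/5040
(j±m)!: 1!×1!×2!×3!×2!×3! = 144
prefactor² = (2J+1)×Δ×N² = 144/35
  k=0: +1/(0!×1!×1!×2!×0!×2!) = 1/4
  k=1: −1/(1!×0!×0!×1!×1!×3!) = -1/6
Σ = 1/12  ⇒  CG² = 144/35×1/12² = 1/35
CG = +√(1/35) = +0.169031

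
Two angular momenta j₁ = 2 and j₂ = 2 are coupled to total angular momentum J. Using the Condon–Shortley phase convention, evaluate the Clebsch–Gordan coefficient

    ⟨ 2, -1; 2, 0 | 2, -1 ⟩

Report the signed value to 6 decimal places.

√[5·2!2!2!/7! · 1!3!2!2!1!3!] = √(8/7)
  +(−1)^1/∏(1,1,2,1,0,1)! = -1/2  (running -1/2)
  +(−1)^2/∏(2,0,1,0,1,2)! = 1/4  (running -1/4)
⟨..|..⟩ = √(8/7)·(-1/4) = -0.267261

-0.267261  (= −√(1/14))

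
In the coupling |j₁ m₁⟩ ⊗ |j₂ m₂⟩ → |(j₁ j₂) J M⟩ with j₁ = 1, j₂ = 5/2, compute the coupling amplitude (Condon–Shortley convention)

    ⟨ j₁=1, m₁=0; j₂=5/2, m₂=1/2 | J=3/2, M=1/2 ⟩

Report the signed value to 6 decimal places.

-0.632456  (= −√(2/5))

triangle: 2!·0!·3!/6! = 12/720
(j±m)!: 1!·1!·3!·2!·2!·1! = 24
prefactor² = (2J+1)·Δ·N² = 8/5
  k=1: −1/(1!·1!·0!·2!·0!·1!) = -1/2
Σ = -1/2  ⇒  CG² = 8/5·(-1/2)² = 2/5
CG = −√(2/5) = -0.632456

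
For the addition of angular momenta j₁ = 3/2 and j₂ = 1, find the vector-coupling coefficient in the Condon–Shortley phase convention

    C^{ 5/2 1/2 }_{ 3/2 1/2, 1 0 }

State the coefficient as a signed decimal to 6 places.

+√(3/5) ≈ +0.774597

j₁+j₂−J=0  J+j₁−j₂=3  J−j₁+j₂=2  j₁+j₂+J+1=6
(j₁±m₁, j₂±m₂, J±M) = (2,1,1,1,3,2)
P² = 12/5
sum k=0..0:
  [0] +1/2 = 1/2
S = 1/2
C² = P²·S² = 3/5 ; C = +0.774597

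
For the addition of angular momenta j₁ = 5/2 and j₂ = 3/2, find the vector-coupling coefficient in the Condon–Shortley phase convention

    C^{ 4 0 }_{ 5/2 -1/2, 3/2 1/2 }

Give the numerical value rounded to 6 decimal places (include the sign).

j₁+j₂−J=0  J+j₁−j₂=5  J−j₁+j₂=3  j₁+j₂+J+1=9
(j₁±m₁, j₂±m₂, J±M) = (2,3,2,1,4,4)
P² = 1728/7
sum k=0..0:
  [0] +1/24 = 1/24
S = 1/24
C² = P²·S² = 3/7 ; C = +0.654654

+0.654654  (= +√(3/7))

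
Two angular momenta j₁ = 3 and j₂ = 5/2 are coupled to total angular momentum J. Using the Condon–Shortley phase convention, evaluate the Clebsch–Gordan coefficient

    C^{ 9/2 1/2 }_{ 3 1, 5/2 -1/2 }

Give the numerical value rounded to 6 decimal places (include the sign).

+√(160/693) = +0.480500

√[10·1!5!4!/11! · 4!2!2!3!5!4!] = √(92160/77)
  +(−1)^0/∏(0,1,2,2,3,2)! = 1/48  (running 1/48)
  +(−1)^1/∏(1,0,1,1,4,3)! = -1/144  (running 1/72)
⟨..|..⟩ = √(92160/77)·(1/72) = +0.480500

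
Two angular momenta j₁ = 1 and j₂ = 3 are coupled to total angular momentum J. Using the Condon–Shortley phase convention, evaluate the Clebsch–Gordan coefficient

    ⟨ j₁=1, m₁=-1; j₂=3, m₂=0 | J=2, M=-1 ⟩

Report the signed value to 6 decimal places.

+√(1/7) = +0.377964

√[5·2!0!4!/7! · 0!2!3!3!1!3!] = √(144/7)
  +(−1)^2/∏(2,0,0,1,0,3)! = 1/12  (running 1/12)
⟨..|..⟩ = √(144/7)·(1/12) = +0.377964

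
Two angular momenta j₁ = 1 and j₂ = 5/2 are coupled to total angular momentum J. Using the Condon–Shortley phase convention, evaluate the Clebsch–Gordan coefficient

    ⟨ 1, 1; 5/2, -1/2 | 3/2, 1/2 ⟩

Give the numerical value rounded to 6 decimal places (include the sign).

triangle: 2!×0!×3!/6! = 12/720
(j±m)!: 2!×0!×2!×3!×2!×1! = 48
prefactor² = (2J+1)×Δ×N² = 16/5
  k=0: +1/(0!×2!×0!×2!×0!×1!) = 1/4
Σ = 1/4  ⇒  CG² = 16/5×1/4² = 1/5
CG = +√(1/5) = +0.447214

+√(1/5) = +0.447214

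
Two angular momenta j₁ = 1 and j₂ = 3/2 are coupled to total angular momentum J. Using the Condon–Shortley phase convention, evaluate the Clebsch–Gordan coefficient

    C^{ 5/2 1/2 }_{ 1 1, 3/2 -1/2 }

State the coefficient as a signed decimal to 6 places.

+0.547723  (= +√(3/10))

triangle: 0!·2!·3!/6! = 12/720
(j±m)!: 2!·0!·1!·2!·3!·2! = 48
prefactor² = (2J+1)·Δ·N² = 24/5
  k=0: +1/(0!·0!·0!·1!·2!·2!) = 1/4
Σ = 1/4  ⇒  CG² = 24/5·1/4² = 3/10
CG = +√(3/10) = +0.547723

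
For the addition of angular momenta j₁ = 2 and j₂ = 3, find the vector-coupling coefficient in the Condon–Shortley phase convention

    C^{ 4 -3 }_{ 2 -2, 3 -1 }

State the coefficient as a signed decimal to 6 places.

−√(1/2) = -0.707107

triangle: 1!×3!×5!/10! = 720/3628800
(j±m)!: 0!×4!×2!×4!×1!×7! = 5806080
prefactor² = (2J+1)×Δ×N² = 10368
  k=1: −1/(1!×0!×3!×1!×0!×4!) = -1/144
Σ = -1/144  ⇒  CG² = 10368×(-1/144)² = 1/2
CG = −√(1/2) = -0.707107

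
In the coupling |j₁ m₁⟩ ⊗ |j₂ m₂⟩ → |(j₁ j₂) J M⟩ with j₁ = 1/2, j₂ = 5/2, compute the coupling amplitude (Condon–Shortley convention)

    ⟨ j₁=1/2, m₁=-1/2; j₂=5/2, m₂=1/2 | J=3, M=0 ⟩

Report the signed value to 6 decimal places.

triangle: 0!*1!*5!/7! = 120/5040
(j±m)!: 0!*1!*3!*2!*3!*3! = 432
prefactor² = (2J+1)*Δ*N² = 72
  k=0: +1/(0!*0!*1!*3!*0!*2!) = 1/12
Σ = 1/12  ⇒  CG² = 72*1/12² = 1/2
CG = +√(1/2) = +0.707107

+√(1/2) = +0.707107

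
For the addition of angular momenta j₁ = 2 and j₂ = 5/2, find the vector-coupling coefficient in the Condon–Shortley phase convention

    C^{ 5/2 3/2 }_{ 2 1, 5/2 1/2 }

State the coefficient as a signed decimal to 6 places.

−√(6/35) = -0.414039

√[6·2!2!3!/8! · 3!1!3!2!4!1!] = √(216/35)
  +(−1)^0/∏(0,2,1,3,1,0)! = 1/12  (running 1/12)
  +(−1)^1/∏(1,1,0,2,2,1)! = -1/4  (running -1/6)
⟨..|..⟩ = √(216/35)·(-1/6) = -0.414039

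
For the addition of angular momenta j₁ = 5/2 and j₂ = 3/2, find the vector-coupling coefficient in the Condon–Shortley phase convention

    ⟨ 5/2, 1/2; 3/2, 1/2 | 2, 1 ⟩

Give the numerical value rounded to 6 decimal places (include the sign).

√[5·2!3!1!/7! · 3!2!2!1!3!1!] = √(12/7)
  +(−1)^1/∏(1,1,1,1,2,0)! = -1/2  (running -1/2)
  +(−1)^2/∏(2,0,0,0,3,1)! = 1/12  (running -5/12)
⟨..|..⟩ = √(12/7)·(-5/12) = -0.545545

−√(25/84) = -0.545545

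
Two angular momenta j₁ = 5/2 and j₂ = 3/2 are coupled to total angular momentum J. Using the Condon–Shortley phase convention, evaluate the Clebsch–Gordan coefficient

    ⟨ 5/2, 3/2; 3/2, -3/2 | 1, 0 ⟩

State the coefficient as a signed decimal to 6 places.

√[3·3!2!0!/6! · 4!1!0!3!1!1!] = √(36/5)
  +(−1)^0/∏(0,3,1,0,1,0)! = 1/6  (running 1/6)
⟨..|..⟩ = √(36/5)·(1/6) = +0.447214

+√(1/5) ≈ +0.447214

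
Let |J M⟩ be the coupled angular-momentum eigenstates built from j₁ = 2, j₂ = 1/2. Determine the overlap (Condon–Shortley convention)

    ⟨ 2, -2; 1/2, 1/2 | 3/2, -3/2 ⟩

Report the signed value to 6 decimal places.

−√(4/5) ≈ -0.894427

j₁+j₂−J=1  J+j₁−j₂=3  J−j₁+j₂=0  j₁+j₂+J+1=5
(j₁±m₁, j₂±m₂, J±M) = (0,4,1,0,0,3)
P² = 144/5
sum k=1..1:
  [1] −1/6 = -1/6
S = -1/6
C² = P²·S² = 4/5 ; C = -0.894427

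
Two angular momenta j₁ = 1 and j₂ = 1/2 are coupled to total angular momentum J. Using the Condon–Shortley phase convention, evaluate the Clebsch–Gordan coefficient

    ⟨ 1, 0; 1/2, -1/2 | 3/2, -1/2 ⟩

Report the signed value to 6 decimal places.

+√(2/3) ≈ +0.816497

j₁+j₂−J=0  J+j₁−j₂=2  J−j₁+j₂=1  j₁+j₂+J+1=4
(j₁±m₁, j₂±m₂, J±M) = (1,1,0,1,1,2)
P² = 2/3
sum k=0..0:
  [0] +1/1 = 1
S = 1
C² = P²·S² = 2/3 ; C = +0.816497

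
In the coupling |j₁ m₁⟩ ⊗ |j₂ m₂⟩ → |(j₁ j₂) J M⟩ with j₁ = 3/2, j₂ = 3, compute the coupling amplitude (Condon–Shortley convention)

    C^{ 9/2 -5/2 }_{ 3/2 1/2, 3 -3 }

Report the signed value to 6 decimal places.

+√(1/12) = +0.288675

triangle: 0!·3!·6!/10! = 4320/3628800
(j±m)!: 2!·1!·0!·6!·2!·7! = 14515200
prefactor² = (2J+1)·Δ·N² = 172800
  k=0: +1/(0!·0!·1!·0!·2!·6!) = 1/1440
Σ = 1/1440  ⇒  CG² = 172800·1/1440² = 1/12
CG = +√(1/12) = +0.288675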